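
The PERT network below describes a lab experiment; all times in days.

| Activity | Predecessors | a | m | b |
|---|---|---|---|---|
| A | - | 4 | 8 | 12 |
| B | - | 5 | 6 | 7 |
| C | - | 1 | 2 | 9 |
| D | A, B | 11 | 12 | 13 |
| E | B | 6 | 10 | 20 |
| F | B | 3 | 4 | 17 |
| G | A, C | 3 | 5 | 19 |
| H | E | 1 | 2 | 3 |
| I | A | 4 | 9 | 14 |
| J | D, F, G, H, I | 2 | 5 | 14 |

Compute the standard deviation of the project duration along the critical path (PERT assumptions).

te_A = (4 + 4·8 + 12)/6 = 48/6 = 8; σ²_A = ((12−4)/6)² = 1.778
te_B = (5 + 4·6 + 7)/6 = 36/6 = 6; σ²_B = ((7−5)/6)² = 0.111
te_C = (1 + 4·2 + 9)/6 = 18/6 = 3; σ²_C = ((9−1)/6)² = 1.778
te_D = (11 + 4·12 + 13)/6 = 72/6 = 12; σ²_D = ((13−11)/6)² = 0.111
te_E = (6 + 4·10 + 20)/6 = 66/6 = 11; σ²_E = ((20−6)/6)² = 5.444
te_F = (3 + 4·4 + 17)/6 = 36/6 = 6; σ²_F = ((17−3)/6)² = 5.444
te_G = (3 + 4·5 + 19)/6 = 42/6 = 7; σ²_G = ((19−3)/6)² = 7.111
te_H = (1 + 4·2 + 3)/6 = 12/6 = 2; σ²_H = ((3−1)/6)² = 0.111
te_I = (4 + 4·9 + 14)/6 = 54/6 = 9; σ²_I = ((14−4)/6)² = 2.778
te_J = (2 + 4·5 + 14)/6 = 36/6 = 6; σ²_J = ((14−2)/6)² = 4.000

Forward pass:
ES_A = 0; EF_A = 8
ES_B = 0; EF_B = 6
ES_C = 0; EF_C = 3
ES_D = max(EF_A=8, EF_B=6) = 8; EF_D = 8+12 = 20
ES_E = 6; EF_E = 6+11 = 17
ES_F = 6; EF_F = 6+6 = 12
ES_G = max(EF_A=8, EF_C=3) = 8; EF_G = 8+7 = 15
ES_H = 17; EF_H = 17+2 = 19
ES_I = 8; EF_I = 8+9 = 17
ES_J = max(EF_D=20, EF_F=12, EF_G=15, EF_H=19, EF_I=17) = 20; EF_J = 20+6 = 26
Expected project duration μ = 26 days. Critical path: A → D → J.

Variance along critical path = 1.778 + 0.111 + 4.000 = 5.889
σ = √5.889 = 2.427 days

2.43 days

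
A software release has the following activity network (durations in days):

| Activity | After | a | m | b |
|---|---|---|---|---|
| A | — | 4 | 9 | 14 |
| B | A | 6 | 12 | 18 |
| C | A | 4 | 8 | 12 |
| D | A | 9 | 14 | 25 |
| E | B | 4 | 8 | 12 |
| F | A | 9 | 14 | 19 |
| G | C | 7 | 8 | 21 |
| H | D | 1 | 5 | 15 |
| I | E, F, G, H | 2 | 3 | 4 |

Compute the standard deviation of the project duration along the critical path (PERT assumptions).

te_A = (4 + 4·9 + 14)/6 = 54/6 = 9; σ²_A = ((14−4)/6)² = 2.778
te_B = (6 + 4·12 + 18)/6 = 72/6 = 12; σ²_B = ((18−6)/6)² = 4.000
te_C = (4 + 4·8 + 12)/6 = 48/6 = 8; σ²_C = ((12−4)/6)² = 1.778
te_D = (9 + 4·14 + 25)/6 = 90/6 = 15; σ²_D = ((25−9)/6)² = 7.111
te_E = (4 + 4·8 + 12)/6 = 48/6 = 8; σ²_E = ((12−4)/6)² = 1.778
te_F = (9 + 4·14 + 19)/6 = 84/6 = 14; σ²_F = ((19−9)/6)² = 2.778
te_G = (7 + 4·8 + 21)/6 = 60/6 = 10; σ²_G = ((21−7)/6)² = 5.444
te_H = (1 + 4·5 + 15)/6 = 36/6 = 6; σ²_H = ((15−1)/6)² = 5.444
te_I = (2 + 4·3 + 4)/6 = 18/6 = 3; σ²_I = ((4−2)/6)² = 0.111

Forward pass:
ES_A = 0; EF_A = 9
ES_B = 9; EF_B = 9+12 = 21
ES_C = 9; EF_C = 9+8 = 17
ES_D = 9; EF_D = 9+15 = 24
ES_E = 21; EF_E = 21+8 = 29
ES_F = 9; EF_F = 9+14 = 23
ES_G = 17; EF_G = 17+10 = 27
ES_H = 24; EF_H = 24+6 = 30
ES_I = max(EF_E=29, EF_F=23, EF_G=27, EF_H=30) = 30; EF_I = 30+3 = 33
Expected project duration μ = 33 days. Critical path: A → D → H → I.

Variance along critical path = 2.778 + 7.111 + 5.444 + 0.111 = 15.444
σ = √15.444 = 3.930 days

3.93 days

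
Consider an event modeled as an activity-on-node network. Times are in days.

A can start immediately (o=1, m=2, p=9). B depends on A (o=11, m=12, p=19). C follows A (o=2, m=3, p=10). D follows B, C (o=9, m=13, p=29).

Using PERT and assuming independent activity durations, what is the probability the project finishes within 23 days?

0.018

te_A = (1 + 4·2 + 9)/6 = 18/6 = 3; σ²_A = ((9−1)/6)² = 1.778
te_B = (11 + 4·12 + 19)/6 = 78/6 = 13; σ²_B = ((19−11)/6)² = 1.778
te_C = (2 + 4·3 + 10)/6 = 24/6 = 4; σ²_C = ((10−2)/6)² = 1.778
te_D = (9 + 4·13 + 29)/6 = 90/6 = 15; σ²_D = ((29−9)/6)² = 11.111

Forward pass:
ES_A = 0; EF_A = 3
ES_B = 3; EF_B = 3+13 = 16
ES_C = 3; EF_C = 3+4 = 7
ES_D = max(EF_B=16, EF_C=7) = 16; EF_D = 16+15 = 31
Expected project duration μ = 31 days. Critical path: A → B → D.

Variance along critical path = 1.778 + 1.778 + 11.111 = 14.667; σ = √14.667 = 3.830 days.
Z = (23 − 31) / 3.830 = -2.089
P(T ≤ 23) = Φ(-2.089) ≈ 0.018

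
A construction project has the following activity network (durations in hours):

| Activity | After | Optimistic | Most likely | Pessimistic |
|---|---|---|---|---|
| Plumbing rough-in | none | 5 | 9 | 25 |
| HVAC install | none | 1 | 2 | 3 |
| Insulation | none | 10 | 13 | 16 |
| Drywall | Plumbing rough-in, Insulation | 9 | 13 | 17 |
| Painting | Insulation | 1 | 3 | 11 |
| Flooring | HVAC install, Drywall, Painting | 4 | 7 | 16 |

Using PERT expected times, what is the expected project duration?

te_Plumbing rough-in = (5 + 4·9 + 25)/6 = 66/6 = 11
te_HVAC install = (1 + 4·2 + 3)/6 = 12/6 = 2
te_Insulation = (10 + 4·13 + 16)/6 = 78/6 = 13
te_Drywall = (9 + 4·13 + 17)/6 = 78/6 = 13
te_Painting = (1 + 4·3 + 11)/6 = 24/6 = 4
te_Flooring = (4 + 4·7 + 16)/6 = 48/6 = 8

Forward pass:
ES_Plumbing rough-in = 0; EF_Plumbing rough-in = 11
ES_HVAC install = 0; EF_HVAC install = 2
ES_Insulation = 0; EF_Insulation = 13
ES_Drywall = max(EF_Plumbing rough-in=11, EF_Insulation=13) = 13; EF_Drywall = 13+13 = 26
ES_Painting = 13; EF_Painting = 13+4 = 17
ES_Flooring = max(EF_HVAC install=2, EF_Drywall=26, EF_Painting=17) = 26; EF_Flooring = 26+8 = 34
Expected project duration μ = 34 hours. Critical path: Insulation → Drywall → Flooring.

34 hours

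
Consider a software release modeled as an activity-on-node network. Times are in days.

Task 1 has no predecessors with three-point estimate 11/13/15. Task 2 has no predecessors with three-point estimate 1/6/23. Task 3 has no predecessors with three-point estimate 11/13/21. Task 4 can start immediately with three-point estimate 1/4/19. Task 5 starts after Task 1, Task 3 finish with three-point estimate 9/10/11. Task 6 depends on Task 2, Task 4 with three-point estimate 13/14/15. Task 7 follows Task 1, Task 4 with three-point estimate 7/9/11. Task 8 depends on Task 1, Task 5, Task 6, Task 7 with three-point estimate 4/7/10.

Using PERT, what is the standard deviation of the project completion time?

te_Task 1 = (11 + 4·13 + 15)/6 = 78/6 = 13; σ²_Task 1 = ((15−11)/6)² = 0.444
te_Task 2 = (1 + 4·6 + 23)/6 = 48/6 = 8; σ²_Task 2 = ((23−1)/6)² = 13.444
te_Task 3 = (11 + 4·13 + 21)/6 = 84/6 = 14; σ²_Task 3 = ((21−11)/6)² = 2.778
te_Task 4 = (1 + 4·4 + 19)/6 = 36/6 = 6; σ²_Task 4 = ((19−1)/6)² = 9.000
te_Task 5 = (9 + 4·10 + 11)/6 = 60/6 = 10; σ²_Task 5 = ((11−9)/6)² = 0.111
te_Task 6 = (13 + 4·14 + 15)/6 = 84/6 = 14; σ²_Task 6 = ((15−13)/6)² = 0.111
te_Task 7 = (7 + 4·9 + 11)/6 = 54/6 = 9; σ²_Task 7 = ((11−7)/6)² = 0.444
te_Task 8 = (4 + 4·7 + 10)/6 = 42/6 = 7; σ²_Task 8 = ((10−4)/6)² = 1.000

Forward pass:
ES_Task 1 = 0; EF_Task 1 = 13
ES_Task 2 = 0; EF_Task 2 = 8
ES_Task 3 = 0; EF_Task 3 = 14
ES_Task 4 = 0; EF_Task 4 = 6
ES_Task 5 = max(EF_Task 1=13, EF_Task 3=14) = 14; EF_Task 5 = 14+10 = 24
ES_Task 6 = max(EF_Task 2=8, EF_Task 4=6) = 8; EF_Task 6 = 8+14 = 22
ES_Task 7 = max(EF_Task 1=13, EF_Task 4=6) = 13; EF_Task 7 = 13+9 = 22
ES_Task 8 = max(EF_Task 1=13, EF_Task 5=24, EF_Task 6=22, EF_Task 7=22) = 24; EF_Task 8 = 24+7 = 31
Expected project duration μ = 31 days. Critical path: Task 3 → Task 5 → Task 8.

Variance along critical path = 2.778 + 0.111 + 1.000 = 3.889
σ = √3.889 = 1.972 days

1.97 days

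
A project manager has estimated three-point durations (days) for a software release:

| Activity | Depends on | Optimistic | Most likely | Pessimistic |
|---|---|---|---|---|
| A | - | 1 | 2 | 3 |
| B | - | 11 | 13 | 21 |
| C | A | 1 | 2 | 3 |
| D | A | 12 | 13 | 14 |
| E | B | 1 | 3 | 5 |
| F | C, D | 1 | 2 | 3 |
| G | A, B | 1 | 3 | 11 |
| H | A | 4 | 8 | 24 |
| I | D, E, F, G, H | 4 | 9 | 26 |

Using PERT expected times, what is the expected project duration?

te_A = (1 + 4·2 + 3)/6 = 12/6 = 2
te_B = (11 + 4·13 + 21)/6 = 84/6 = 14
te_C = (1 + 4·2 + 3)/6 = 12/6 = 2
te_D = (12 + 4·13 + 14)/6 = 78/6 = 13
te_E = (1 + 4·3 + 5)/6 = 18/6 = 3
te_F = (1 + 4·2 + 3)/6 = 12/6 = 2
te_G = (1 + 4·3 + 11)/6 = 24/6 = 4
te_H = (4 + 4·8 + 24)/6 = 60/6 = 10
te_I = (4 + 4·9 + 26)/6 = 66/6 = 11

Forward pass:
ES_A = 0; EF_A = 2
ES_B = 0; EF_B = 14
ES_C = 2; EF_C = 2+2 = 4
ES_D = 2; EF_D = 2+13 = 15
ES_E = 14; EF_E = 14+3 = 17
ES_F = max(EF_C=4, EF_D=15) = 15; EF_F = 15+2 = 17
ES_G = max(EF_A=2, EF_B=14) = 14; EF_G = 14+4 = 18
ES_H = 2; EF_H = 2+10 = 12
ES_I = max(EF_D=15, EF_E=17, EF_F=17, EF_G=18, EF_H=12) = 18; EF_I = 18+11 = 29
Expected project duration μ = 29 days. Critical path: B → G → I.

29 days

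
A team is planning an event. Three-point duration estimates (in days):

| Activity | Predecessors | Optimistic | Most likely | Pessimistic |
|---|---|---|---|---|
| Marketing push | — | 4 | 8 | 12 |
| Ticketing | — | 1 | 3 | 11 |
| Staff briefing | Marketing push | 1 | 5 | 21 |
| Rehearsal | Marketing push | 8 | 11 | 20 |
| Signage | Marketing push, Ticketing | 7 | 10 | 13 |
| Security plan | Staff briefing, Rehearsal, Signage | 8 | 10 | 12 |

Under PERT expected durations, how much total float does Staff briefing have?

te_Marketing push = (4 + 4·8 + 12)/6 = 48/6 = 8
te_Ticketing = (1 + 4·3 + 11)/6 = 24/6 = 4
te_Staff briefing = (1 + 4·5 + 21)/6 = 42/6 = 7
te_Rehearsal = (8 + 4·11 + 20)/6 = 72/6 = 12
te_Signage = (7 + 4·10 + 13)/6 = 60/6 = 10
te_Security plan = (8 + 4·10 + 12)/6 = 60/6 = 10

Forward pass:
ES_Marketing push = 0; EF_Marketing push = 8
ES_Ticketing = 0; EF_Ticketing = 4
ES_Staff briefing = 8; EF_Staff briefing = 8+7 = 15
ES_Rehearsal = 8; EF_Rehearsal = 8+12 = 20
ES_Signage = max(EF_Marketing push=8, EF_Ticketing=4) = 8; EF_Signage = 8+10 = 18
ES_Security plan = max(EF_Staff briefing=15, EF_Rehearsal=20, EF_Signage=18) = 20; EF_Security plan = 20+10 = 30
Expected project duration μ = 30 days. Critical path: Marketing push → Rehearsal → Security plan.

Backward pass:
LF_Security plan = 30; LS_Security plan = 30−10 = 20
LF_Signage = LS_Security plan = 20; LS_Signage = 20−10 = 10
LF_Rehearsal = LS_Security plan = 20; LS_Rehearsal = 20−12 = 8
LF_Staff briefing = LS_Security plan = 20; LS_Staff briefing = 20−7 = 13
LF_Ticketing = LS_Signage = 10; LS_Ticketing = 10−4 = 6
LF_Marketing push = min(LS_Staff briefing=13, LS_Rehearsal=8, LS_Signage=10) = 8; LS_Marketing push = 8−8 = 0
Slack_Staff briefing = LS_Staff briefing − ES_Staff briefing = 13 − 8 = 5

5 days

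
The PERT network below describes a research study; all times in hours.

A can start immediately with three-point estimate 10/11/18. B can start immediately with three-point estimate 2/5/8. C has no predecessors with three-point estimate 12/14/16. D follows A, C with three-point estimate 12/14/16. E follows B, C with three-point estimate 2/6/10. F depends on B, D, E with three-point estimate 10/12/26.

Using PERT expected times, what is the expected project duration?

42 hours

te_A = (10 + 4·11 + 18)/6 = 72/6 = 12
te_B = (2 + 4·5 + 8)/6 = 30/6 = 5
te_C = (12 + 4·14 + 16)/6 = 84/6 = 14
te_D = (12 + 4·14 + 16)/6 = 84/6 = 14
te_E = (2 + 4·6 + 10)/6 = 36/6 = 6
te_F = (10 + 4·12 + 26)/6 = 84/6 = 14

Forward pass:
ES_A = 0; EF_A = 12
ES_B = 0; EF_B = 5
ES_C = 0; EF_C = 14
ES_D = max(EF_A=12, EF_C=14) = 14; EF_D = 14+14 = 28
ES_E = max(EF_B=5, EF_C=14) = 14; EF_E = 14+6 = 20
ES_F = max(EF_B=5, EF_D=28, EF_E=20) = 28; EF_F = 28+14 = 42
Expected project duration μ = 42 hours. Critical path: C → D → F.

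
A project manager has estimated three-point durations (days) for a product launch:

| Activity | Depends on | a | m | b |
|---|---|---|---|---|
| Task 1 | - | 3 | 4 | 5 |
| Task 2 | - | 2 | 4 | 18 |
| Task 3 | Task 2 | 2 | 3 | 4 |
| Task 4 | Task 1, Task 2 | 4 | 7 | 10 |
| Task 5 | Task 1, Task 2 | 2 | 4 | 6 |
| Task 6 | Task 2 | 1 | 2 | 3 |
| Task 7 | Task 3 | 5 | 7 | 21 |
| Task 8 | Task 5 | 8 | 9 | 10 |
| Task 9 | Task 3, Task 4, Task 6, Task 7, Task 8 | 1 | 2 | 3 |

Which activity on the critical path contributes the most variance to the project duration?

Task 2

te_Task 1 = (3 + 4·4 + 5)/6 = 24/6 = 4; σ²_Task 1 = ((5−3)/6)² = 0.111
te_Task 2 = (2 + 4·4 + 18)/6 = 36/6 = 6; σ²_Task 2 = ((18−2)/6)² = 7.111
te_Task 3 = (2 + 4·3 + 4)/6 = 18/6 = 3; σ²_Task 3 = ((4−2)/6)² = 0.111
te_Task 4 = (4 + 4·7 + 10)/6 = 42/6 = 7; σ²_Task 4 = ((10−4)/6)² = 1.000
te_Task 5 = (2 + 4·4 + 6)/6 = 24/6 = 4; σ²_Task 5 = ((6−2)/6)² = 0.444
te_Task 6 = (1 + 4·2 + 3)/6 = 12/6 = 2; σ²_Task 6 = ((3−1)/6)² = 0.111
te_Task 7 = (5 + 4·7 + 21)/6 = 54/6 = 9; σ²_Task 7 = ((21−5)/6)² = 7.111
te_Task 8 = (8 + 4·9 + 10)/6 = 54/6 = 9; σ²_Task 8 = ((10−8)/6)² = 0.111
te_Task 9 = (1 + 4·2 + 3)/6 = 12/6 = 2; σ²_Task 9 = ((3−1)/6)² = 0.111

Forward pass:
ES_Task 1 = 0; EF_Task 1 = 4
ES_Task 2 = 0; EF_Task 2 = 6
ES_Task 3 = 6; EF_Task 3 = 6+3 = 9
ES_Task 4 = max(EF_Task 1=4, EF_Task 2=6) = 6; EF_Task 4 = 6+7 = 13
ES_Task 5 = max(EF_Task 1=4, EF_Task 2=6) = 6; EF_Task 5 = 6+4 = 10
ES_Task 6 = 6; EF_Task 6 = 6+2 = 8
ES_Task 7 = 9; EF_Task 7 = 9+9 = 18
ES_Task 8 = 10; EF_Task 8 = 10+9 = 19
ES_Task 9 = max(EF_Task 3=9, EF_Task 4=13, EF_Task 6=8, EF_Task 7=18, EF_Task 8=19) = 19; EF_Task 9 = 19+2 = 21
Expected project duration μ = 21 days. Critical path: Task 2 → Task 5 → Task 8 → Task 9.

Variances on critical path: σ²_Task 2=7.111, σ²_Task 5=0.444, σ²_Task 8=0.111, σ²_Task 9=0.111.
Largest is σ²_Task 2 = 7.111.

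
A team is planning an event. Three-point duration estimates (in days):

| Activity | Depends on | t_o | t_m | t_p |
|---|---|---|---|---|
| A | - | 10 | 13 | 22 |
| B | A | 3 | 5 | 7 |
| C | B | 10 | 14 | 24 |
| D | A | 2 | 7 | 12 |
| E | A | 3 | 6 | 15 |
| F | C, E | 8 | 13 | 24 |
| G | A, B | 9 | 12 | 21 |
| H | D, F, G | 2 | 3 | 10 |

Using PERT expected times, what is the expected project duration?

52 days

te_A = (10 + 4·13 + 22)/6 = 84/6 = 14
te_B = (3 + 4·5 + 7)/6 = 30/6 = 5
te_C = (10 + 4·14 + 24)/6 = 90/6 = 15
te_D = (2 + 4·7 + 12)/6 = 42/6 = 7
te_E = (3 + 4·6 + 15)/6 = 42/6 = 7
te_F = (8 + 4·13 + 24)/6 = 84/6 = 14
te_G = (9 + 4·12 + 21)/6 = 78/6 = 13
te_H = (2 + 4·3 + 10)/6 = 24/6 = 4

Forward pass:
ES_A = 0; EF_A = 14
ES_B = 14; EF_B = 14+5 = 19
ES_C = 19; EF_C = 19+15 = 34
ES_D = 14; EF_D = 14+7 = 21
ES_E = 14; EF_E = 14+7 = 21
ES_F = max(EF_C=34, EF_E=21) = 34; EF_F = 34+14 = 48
ES_G = max(EF_A=14, EF_B=19) = 19; EF_G = 19+13 = 32
ES_H = max(EF_D=21, EF_F=48, EF_G=32) = 48; EF_H = 48+4 = 52
Expected project duration μ = 52 days. Critical path: A → B → C → F → H.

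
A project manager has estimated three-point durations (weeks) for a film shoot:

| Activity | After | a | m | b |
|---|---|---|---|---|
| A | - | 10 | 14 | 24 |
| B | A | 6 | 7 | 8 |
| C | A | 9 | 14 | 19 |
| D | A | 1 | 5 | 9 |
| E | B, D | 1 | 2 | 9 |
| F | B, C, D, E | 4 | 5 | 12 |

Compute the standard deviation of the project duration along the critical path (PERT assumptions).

te_A = (10 + 4·14 + 24)/6 = 90/6 = 15; σ²_A = ((24−10)/6)² = 5.444
te_B = (6 + 4·7 + 8)/6 = 42/6 = 7; σ²_B = ((8−6)/6)² = 0.111
te_C = (9 + 4·14 + 19)/6 = 84/6 = 14; σ²_C = ((19−9)/6)² = 2.778
te_D = (1 + 4·5 + 9)/6 = 30/6 = 5; σ²_D = ((9−1)/6)² = 1.778
te_E = (1 + 4·2 + 9)/6 = 18/6 = 3; σ²_E = ((9−1)/6)² = 1.778
te_F = (4 + 4·5 + 12)/6 = 36/6 = 6; σ²_F = ((12−4)/6)² = 1.778

Forward pass:
ES_A = 0; EF_A = 15
ES_B = 15; EF_B = 15+7 = 22
ES_C = 15; EF_C = 15+14 = 29
ES_D = 15; EF_D = 15+5 = 20
ES_E = max(EF_B=22, EF_D=20) = 22; EF_E = 22+3 = 25
ES_F = max(EF_B=22, EF_C=29, EF_D=20, EF_E=25) = 29; EF_F = 29+6 = 35
Expected project duration μ = 35 weeks. Critical path: A → C → F.

Variance along critical path = 5.444 + 2.778 + 1.778 = 10.000
σ = √10.000 = 3.162 weeks

3.16 weeks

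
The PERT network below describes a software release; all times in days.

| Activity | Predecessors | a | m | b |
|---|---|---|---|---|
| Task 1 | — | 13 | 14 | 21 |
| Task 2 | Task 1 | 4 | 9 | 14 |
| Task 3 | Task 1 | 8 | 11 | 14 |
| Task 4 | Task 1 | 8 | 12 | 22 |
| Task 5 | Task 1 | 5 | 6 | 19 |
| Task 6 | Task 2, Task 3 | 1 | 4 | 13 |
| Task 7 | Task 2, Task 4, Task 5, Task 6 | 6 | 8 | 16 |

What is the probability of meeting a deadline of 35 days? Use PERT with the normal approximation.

0.053

te_Task 1 = (13 + 4·14 + 21)/6 = 90/6 = 15; σ²_Task 1 = ((21−13)/6)² = 1.778
te_Task 2 = (4 + 4·9 + 14)/6 = 54/6 = 9; σ²_Task 2 = ((14−4)/6)² = 2.778
te_Task 3 = (8 + 4·11 + 14)/6 = 66/6 = 11; σ²_Task 3 = ((14−8)/6)² = 1.000
te_Task 4 = (8 + 4·12 + 22)/6 = 78/6 = 13; σ²_Task 4 = ((22−8)/6)² = 5.444
te_Task 5 = (5 + 4·6 + 19)/6 = 48/6 = 8; σ²_Task 5 = ((19−5)/6)² = 5.444
te_Task 6 = (1 + 4·4 + 13)/6 = 30/6 = 5; σ²_Task 6 = ((13−1)/6)² = 4.000
te_Task 7 = (6 + 4·8 + 16)/6 = 54/6 = 9; σ²_Task 7 = ((16−6)/6)² = 2.778

Forward pass:
ES_Task 1 = 0; EF_Task 1 = 15
ES_Task 2 = 15; EF_Task 2 = 15+9 = 24
ES_Task 3 = 15; EF_Task 3 = 15+11 = 26
ES_Task 4 = 15; EF_Task 4 = 15+13 = 28
ES_Task 5 = 15; EF_Task 5 = 15+8 = 23
ES_Task 6 = max(EF_Task 2=24, EF_Task 3=26) = 26; EF_Task 6 = 26+5 = 31
ES_Task 7 = max(EF_Task 2=24, EF_Task 4=28, EF_Task 5=23, EF_Task 6=31) = 31; EF_Task 7 = 31+9 = 40
Expected project duration μ = 40 days. Critical path: Task 1 → Task 3 → Task 6 → Task 7.

Variance along critical path = 1.778 + 1.000 + 4.000 + 2.778 = 9.556; σ = √9.556 = 3.091 days.
Z = (35 − 40) / 3.091 = -1.617
P(T ≤ 35) = Φ(-1.617) ≈ 0.053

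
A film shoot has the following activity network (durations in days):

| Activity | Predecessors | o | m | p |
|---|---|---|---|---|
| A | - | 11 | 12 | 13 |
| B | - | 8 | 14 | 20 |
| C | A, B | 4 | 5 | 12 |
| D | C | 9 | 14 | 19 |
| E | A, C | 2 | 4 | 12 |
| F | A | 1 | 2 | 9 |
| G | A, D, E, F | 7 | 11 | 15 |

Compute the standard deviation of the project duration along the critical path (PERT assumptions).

3.21 days

te_A = (11 + 4·12 + 13)/6 = 72/6 = 12; σ²_A = ((13−11)/6)² = 0.111
te_B = (8 + 4·14 + 20)/6 = 84/6 = 14; σ²_B = ((20−8)/6)² = 4.000
te_C = (4 + 4·5 + 12)/6 = 36/6 = 6; σ²_C = ((12−4)/6)² = 1.778
te_D = (9 + 4·14 + 19)/6 = 84/6 = 14; σ²_D = ((19−9)/6)² = 2.778
te_E = (2 + 4·4 + 12)/6 = 30/6 = 5; σ²_E = ((12−2)/6)² = 2.778
te_F = (1 + 4·2 + 9)/6 = 18/6 = 3; σ²_F = ((9−1)/6)² = 1.778
te_G = (7 + 4·11 + 15)/6 = 66/6 = 11; σ²_G = ((15−7)/6)² = 1.778

Forward pass:
ES_A = 0; EF_A = 12
ES_B = 0; EF_B = 14
ES_C = max(EF_A=12, EF_B=14) = 14; EF_C = 14+6 = 20
ES_D = 20; EF_D = 20+14 = 34
ES_E = max(EF_A=12, EF_C=20) = 20; EF_E = 20+5 = 25
ES_F = 12; EF_F = 12+3 = 15
ES_G = max(EF_A=12, EF_D=34, EF_E=25, EF_F=15) = 34; EF_G = 34+11 = 45
Expected project duration μ = 45 days. Critical path: B → C → D → G.

Variance along critical path = 4.000 + 1.778 + 2.778 + 1.778 = 10.333
σ = √10.333 = 3.215 days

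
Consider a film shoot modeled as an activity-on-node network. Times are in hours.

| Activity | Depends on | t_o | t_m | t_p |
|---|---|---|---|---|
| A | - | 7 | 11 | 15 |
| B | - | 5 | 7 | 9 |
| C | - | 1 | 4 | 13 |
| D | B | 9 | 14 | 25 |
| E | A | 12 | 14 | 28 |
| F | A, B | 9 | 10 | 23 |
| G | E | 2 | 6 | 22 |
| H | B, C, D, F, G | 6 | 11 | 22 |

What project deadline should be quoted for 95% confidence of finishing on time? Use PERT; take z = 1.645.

55.6 hours

te_A = (7 + 4·11 + 15)/6 = 66/6 = 11; σ²_A = ((15−7)/6)² = 1.778
te_B = (5 + 4·7 + 9)/6 = 42/6 = 7; σ²_B = ((9−5)/6)² = 0.444
te_C = (1 + 4·4 + 13)/6 = 30/6 = 5; σ²_C = ((13−1)/6)² = 4.000
te_D = (9 + 4·14 + 25)/6 = 90/6 = 15; σ²_D = ((25−9)/6)² = 7.111
te_E = (12 + 4·14 + 28)/6 = 96/6 = 16; σ²_E = ((28−12)/6)² = 7.111
te_F = (9 + 4·10 + 23)/6 = 72/6 = 12; σ²_F = ((23−9)/6)² = 5.444
te_G = (2 + 4·6 + 22)/6 = 48/6 = 8; σ²_G = ((22−2)/6)² = 11.111
te_H = (6 + 4·11 + 22)/6 = 72/6 = 12; σ²_H = ((22−6)/6)² = 7.111

Forward pass:
ES_A = 0; EF_A = 11
ES_B = 0; EF_B = 7
ES_C = 0; EF_C = 5
ES_D = 7; EF_D = 7+15 = 22
ES_E = 11; EF_E = 11+16 = 27
ES_F = max(EF_A=11, EF_B=7) = 11; EF_F = 11+12 = 23
ES_G = 27; EF_G = 27+8 = 35
ES_H = max(EF_B=7, EF_C=5, EF_D=22, EF_F=23, EF_G=35) = 35; EF_H = 35+12 = 47
Expected project duration μ = 47 hours. Critical path: A → E → G → H.

Variance along critical path = 1.778 + 7.111 + 11.111 + 7.111 = 27.111; σ = 5.207 hours.
D = μ + z·σ = 47 + 1.645·5.207 = 55.6 hours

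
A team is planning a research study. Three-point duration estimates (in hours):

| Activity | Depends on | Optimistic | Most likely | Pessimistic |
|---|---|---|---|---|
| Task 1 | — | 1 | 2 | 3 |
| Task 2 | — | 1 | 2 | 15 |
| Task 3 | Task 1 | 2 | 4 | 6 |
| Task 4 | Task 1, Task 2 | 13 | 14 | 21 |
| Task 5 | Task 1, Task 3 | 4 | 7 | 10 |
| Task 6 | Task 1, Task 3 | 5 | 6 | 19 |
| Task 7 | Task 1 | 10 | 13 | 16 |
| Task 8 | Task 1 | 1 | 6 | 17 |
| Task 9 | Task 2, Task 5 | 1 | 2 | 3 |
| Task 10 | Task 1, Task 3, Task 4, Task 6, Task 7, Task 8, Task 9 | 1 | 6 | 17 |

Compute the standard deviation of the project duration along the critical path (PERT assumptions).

3.79 hours

te_Task 1 = (1 + 4·2 + 3)/6 = 12/6 = 2; σ²_Task 1 = ((3−1)/6)² = 0.111
te_Task 2 = (1 + 4·2 + 15)/6 = 24/6 = 4; σ²_Task 2 = ((15−1)/6)² = 5.444
te_Task 3 = (2 + 4·4 + 6)/6 = 24/6 = 4; σ²_Task 3 = ((6−2)/6)² = 0.444
te_Task 4 = (13 + 4·14 + 21)/6 = 90/6 = 15; σ²_Task 4 = ((21−13)/6)² = 1.778
te_Task 5 = (4 + 4·7 + 10)/6 = 42/6 = 7; σ²_Task 5 = ((10−4)/6)² = 1.000
te_Task 6 = (5 + 4·6 + 19)/6 = 48/6 = 8; σ²_Task 6 = ((19−5)/6)² = 5.444
te_Task 7 = (10 + 4·13 + 16)/6 = 78/6 = 13; σ²_Task 7 = ((16−10)/6)² = 1.000
te_Task 8 = (1 + 4·6 + 17)/6 = 42/6 = 7; σ²_Task 8 = ((17−1)/6)² = 7.111
te_Task 9 = (1 + 4·2 + 3)/6 = 12/6 = 2; σ²_Task 9 = ((3−1)/6)² = 0.111
te_Task 10 = (1 + 4·6 + 17)/6 = 42/6 = 7; σ²_Task 10 = ((17−1)/6)² = 7.111

Forward pass:
ES_Task 1 = 0; EF_Task 1 = 2
ES_Task 2 = 0; EF_Task 2 = 4
ES_Task 3 = 2; EF_Task 3 = 2+4 = 6
ES_Task 4 = max(EF_Task 1=2, EF_Task 2=4) = 4; EF_Task 4 = 4+15 = 19
ES_Task 5 = max(EF_Task 1=2, EF_Task 3=6) = 6; EF_Task 5 = 6+7 = 13
ES_Task 6 = max(EF_Task 1=2, EF_Task 3=6) = 6; EF_Task 6 = 6+8 = 14
ES_Task 7 = 2; EF_Task 7 = 2+13 = 15
ES_Task 8 = 2; EF_Task 8 = 2+7 = 9
ES_Task 9 = max(EF_Task 2=4, EF_Task 5=13) = 13; EF_Task 9 = 13+2 = 15
ES_Task 10 = max(EF_Task 1=2, EF_Task 3=6, EF_Task 4=19, EF_Task 6=14, EF_Task 7=15, EF_Task 8=9, EF_Task 9=15) = 19; EF_Task 10 = 19+7 = 26
Expected project duration μ = 26 hours. Critical path: Task 2 → Task 4 → Task 10.

Variance along critical path = 5.444 + 1.778 + 7.111 = 14.333
σ = √14.333 = 3.786 hours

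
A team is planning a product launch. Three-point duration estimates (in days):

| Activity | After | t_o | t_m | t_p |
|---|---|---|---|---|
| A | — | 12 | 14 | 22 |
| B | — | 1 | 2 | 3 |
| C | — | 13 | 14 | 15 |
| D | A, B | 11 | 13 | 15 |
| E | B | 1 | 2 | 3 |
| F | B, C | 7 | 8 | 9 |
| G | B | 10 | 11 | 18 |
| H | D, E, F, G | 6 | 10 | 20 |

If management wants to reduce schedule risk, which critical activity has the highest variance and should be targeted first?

te_A = (12 + 4·14 + 22)/6 = 90/6 = 15; σ²_A = ((22−12)/6)² = 2.778
te_B = (1 + 4·2 + 3)/6 = 12/6 = 2; σ²_B = ((3−1)/6)² = 0.111
te_C = (13 + 4·14 + 15)/6 = 84/6 = 14; σ²_C = ((15−13)/6)² = 0.111
te_D = (11 + 4·13 + 15)/6 = 78/6 = 13; σ²_D = ((15−11)/6)² = 0.444
te_E = (1 + 4·2 + 3)/6 = 12/6 = 2; σ²_E = ((3−1)/6)² = 0.111
te_F = (7 + 4·8 + 9)/6 = 48/6 = 8; σ²_F = ((9−7)/6)² = 0.111
te_G = (10 + 4·11 + 18)/6 = 72/6 = 12; σ²_G = ((18−10)/6)² = 1.778
te_H = (6 + 4·10 + 20)/6 = 66/6 = 11; σ²_H = ((20−6)/6)² = 5.444

Forward pass:
ES_A = 0; EF_A = 15
ES_B = 0; EF_B = 2
ES_C = 0; EF_C = 14
ES_D = max(EF_A=15, EF_B=2) = 15; EF_D = 15+13 = 28
ES_E = 2; EF_E = 2+2 = 4
ES_F = max(EF_B=2, EF_C=14) = 14; EF_F = 14+8 = 22
ES_G = 2; EF_G = 2+12 = 14
ES_H = max(EF_D=28, EF_E=4, EF_F=22, EF_G=14) = 28; EF_H = 28+11 = 39
Expected project duration μ = 39 days. Critical path: A → D → H.

Variances on critical path: σ²_A=2.778, σ²_D=0.444, σ²_H=5.444.
Largest is σ²_H = 5.444.

H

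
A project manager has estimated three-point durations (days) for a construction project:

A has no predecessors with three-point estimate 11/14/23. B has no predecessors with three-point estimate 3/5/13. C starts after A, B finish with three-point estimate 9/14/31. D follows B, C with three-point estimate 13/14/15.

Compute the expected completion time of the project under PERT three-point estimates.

45 days

te_A = (11 + 4·14 + 23)/6 = 90/6 = 15
te_B = (3 + 4·5 + 13)/6 = 36/6 = 6
te_C = (9 + 4·14 + 31)/6 = 96/6 = 16
te_D = (13 + 4·14 + 15)/6 = 84/6 = 14

Forward pass:
ES_A = 0; EF_A = 15
ES_B = 0; EF_B = 6
ES_C = max(EF_A=15, EF_B=6) = 15; EF_C = 15+16 = 31
ES_D = max(EF_B=6, EF_C=31) = 31; EF_D = 31+14 = 45
Expected project duration μ = 45 days. Critical path: A → C → D.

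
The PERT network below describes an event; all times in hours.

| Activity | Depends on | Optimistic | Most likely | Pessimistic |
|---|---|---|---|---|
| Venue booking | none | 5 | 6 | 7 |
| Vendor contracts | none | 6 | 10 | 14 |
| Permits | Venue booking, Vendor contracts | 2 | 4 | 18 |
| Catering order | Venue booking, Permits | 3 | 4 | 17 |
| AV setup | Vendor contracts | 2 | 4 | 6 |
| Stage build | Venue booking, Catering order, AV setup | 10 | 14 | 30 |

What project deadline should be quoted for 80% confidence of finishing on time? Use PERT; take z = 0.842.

te_Venue booking = (5 + 4·6 + 7)/6 = 36/6 = 6; σ²_Venue booking = ((7−5)/6)² = 0.111
te_Vendor contracts = (6 + 4·10 + 14)/6 = 60/6 = 10; σ²_Vendor contracts = ((14−6)/6)² = 1.778
te_Permits = (2 + 4·4 + 18)/6 = 36/6 = 6; σ²_Permits = ((18−2)/6)² = 7.111
te_Catering order = (3 + 4·4 + 17)/6 = 36/6 = 6; σ²_Catering order = ((17−3)/6)² = 5.444
te_AV setup = (2 + 4·4 + 6)/6 = 24/6 = 4; σ²_AV setup = ((6−2)/6)² = 0.444
te_Stage build = (10 + 4·14 + 30)/6 = 96/6 = 16; σ²_Stage build = ((30−10)/6)² = 11.111

Forward pass:
ES_Venue booking = 0; EF_Venue booking = 6
ES_Vendor contracts = 0; EF_Vendor contracts = 10
ES_Permits = max(EF_Venue booking=6, EF_Vendor contracts=10) = 10; EF_Permits = 10+6 = 16
ES_Catering order = max(EF_Venue booking=6, EF_Permits=16) = 16; EF_Catering order = 16+6 = 22
ES_AV setup = 10; EF_AV setup = 10+4 = 14
ES_Stage build = max(EF_Venue booking=6, EF_Catering order=22, EF_AV setup=14) = 22; EF_Stage build = 22+16 = 38
Expected project duration μ = 38 hours. Critical path: Vendor contracts → Permits → Catering order → Stage build.

Variance along critical path = 1.778 + 7.111 + 5.444 + 11.111 = 25.444; σ = 5.044 hours.
D = μ + z·σ = 38 + 0.842·5.044 = 42.2 hours

42.2 hours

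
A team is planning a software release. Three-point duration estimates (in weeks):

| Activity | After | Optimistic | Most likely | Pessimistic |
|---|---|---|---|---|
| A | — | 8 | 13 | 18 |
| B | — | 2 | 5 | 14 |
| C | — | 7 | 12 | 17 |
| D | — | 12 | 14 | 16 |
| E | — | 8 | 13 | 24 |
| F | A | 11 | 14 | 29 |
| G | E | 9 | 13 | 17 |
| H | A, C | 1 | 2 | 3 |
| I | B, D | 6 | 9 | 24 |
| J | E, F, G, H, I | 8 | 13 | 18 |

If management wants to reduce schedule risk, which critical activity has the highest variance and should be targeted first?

te_A = (8 + 4·13 + 18)/6 = 78/6 = 13; σ²_A = ((18−8)/6)² = 2.778
te_B = (2 + 4·5 + 14)/6 = 36/6 = 6; σ²_B = ((14−2)/6)² = 4.000
te_C = (7 + 4·12 + 17)/6 = 72/6 = 12; σ²_C = ((17−7)/6)² = 2.778
te_D = (12 + 4·14 + 16)/6 = 84/6 = 14; σ²_D = ((16−12)/6)² = 0.444
te_E = (8 + 4·13 + 24)/6 = 84/6 = 14; σ²_E = ((24−8)/6)² = 7.111
te_F = (11 + 4·14 + 29)/6 = 96/6 = 16; σ²_F = ((29−11)/6)² = 9.000
te_G = (9 + 4·13 + 17)/6 = 78/6 = 13; σ²_G = ((17−9)/6)² = 1.778
te_H = (1 + 4·2 + 3)/6 = 12/6 = 2; σ²_H = ((3−1)/6)² = 0.111
te_I = (6 + 4·9 + 24)/6 = 66/6 = 11; σ²_I = ((24−6)/6)² = 9.000
te_J = (8 + 4·13 + 18)/6 = 78/6 = 13; σ²_J = ((18−8)/6)² = 2.778

Forward pass:
ES_A = 0; EF_A = 13
ES_B = 0; EF_B = 6
ES_C = 0; EF_C = 12
ES_D = 0; EF_D = 14
ES_E = 0; EF_E = 14
ES_F = 13; EF_F = 13+16 = 29
ES_G = 14; EF_G = 14+13 = 27
ES_H = max(EF_A=13, EF_C=12) = 13; EF_H = 13+2 = 15
ES_I = max(EF_B=6, EF_D=14) = 14; EF_I = 14+11 = 25
ES_J = max(EF_E=14, EF_F=29, EF_G=27, EF_H=15, EF_I=25) = 29; EF_J = 29+13 = 42
Expected project duration μ = 42 weeks. Critical path: A → F → J.

Variances on critical path: σ²_A=2.778, σ²_F=9.000, σ²_J=2.778.
Largest is σ²_F = 9.000.

F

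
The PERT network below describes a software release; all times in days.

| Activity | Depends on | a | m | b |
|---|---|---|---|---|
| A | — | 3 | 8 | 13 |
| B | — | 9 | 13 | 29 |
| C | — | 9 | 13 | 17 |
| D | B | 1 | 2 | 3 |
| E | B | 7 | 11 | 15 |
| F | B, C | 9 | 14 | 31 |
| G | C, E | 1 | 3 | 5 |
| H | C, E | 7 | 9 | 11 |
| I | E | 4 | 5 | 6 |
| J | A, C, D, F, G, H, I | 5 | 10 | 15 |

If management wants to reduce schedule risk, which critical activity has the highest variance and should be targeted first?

B

te_A = (3 + 4·8 + 13)/6 = 48/6 = 8; σ²_A = ((13−3)/6)² = 2.778
te_B = (9 + 4·13 + 29)/6 = 90/6 = 15; σ²_B = ((29−9)/6)² = 11.111
te_C = (9 + 4·13 + 17)/6 = 78/6 = 13; σ²_C = ((17−9)/6)² = 1.778
te_D = (1 + 4·2 + 3)/6 = 12/6 = 2; σ²_D = ((3−1)/6)² = 0.111
te_E = (7 + 4·11 + 15)/6 = 66/6 = 11; σ²_E = ((15−7)/6)² = 1.778
te_F = (9 + 4·14 + 31)/6 = 96/6 = 16; σ²_F = ((31−9)/6)² = 13.444
te_G = (1 + 4·3 + 5)/6 = 18/6 = 3; σ²_G = ((5−1)/6)² = 0.444
te_H = (7 + 4·9 + 11)/6 = 54/6 = 9; σ²_H = ((11−7)/6)² = 0.444
te_I = (4 + 4·5 + 6)/6 = 30/6 = 5; σ²_I = ((6−4)/6)² = 0.111
te_J = (5 + 4·10 + 15)/6 = 60/6 = 10; σ²_J = ((15−5)/6)² = 2.778

Forward pass:
ES_A = 0; EF_A = 8
ES_B = 0; EF_B = 15
ES_C = 0; EF_C = 13
ES_D = 15; EF_D = 15+2 = 17
ES_E = 15; EF_E = 15+11 = 26
ES_F = max(EF_B=15, EF_C=13) = 15; EF_F = 15+16 = 31
ES_G = max(EF_C=13, EF_E=26) = 26; EF_G = 26+3 = 29
ES_H = max(EF_C=13, EF_E=26) = 26; EF_H = 26+9 = 35
ES_I = 26; EF_I = 26+5 = 31
ES_J = max(EF_A=8, EF_C=13, EF_D=17, EF_F=31, EF_G=29, EF_H=35, EF_I=31) = 35; EF_J = 35+10 = 45
Expected project duration μ = 45 days. Critical path: B → E → H → J.

Variances on critical path: σ²_B=11.111, σ²_E=1.778, σ²_H=0.444, σ²_J=2.778.
Largest is σ²_B = 11.111.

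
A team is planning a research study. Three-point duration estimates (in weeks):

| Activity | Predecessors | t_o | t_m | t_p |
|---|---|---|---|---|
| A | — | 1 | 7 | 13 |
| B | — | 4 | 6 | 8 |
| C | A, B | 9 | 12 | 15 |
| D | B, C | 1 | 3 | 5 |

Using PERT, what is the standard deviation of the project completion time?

te_A = (1 + 4·7 + 13)/6 = 42/6 = 7; σ²_A = ((13−1)/6)² = 4.000
te_B = (4 + 4·6 + 8)/6 = 36/6 = 6; σ²_B = ((8−4)/6)² = 0.444
te_C = (9 + 4·12 + 15)/6 = 72/6 = 12; σ²_C = ((15−9)/6)² = 1.000
te_D = (1 + 4·3 + 5)/6 = 18/6 = 3; σ²_D = ((5−1)/6)² = 0.444

Forward pass:
ES_A = 0; EF_A = 7
ES_B = 0; EF_B = 6
ES_C = max(EF_A=7, EF_B=6) = 7; EF_C = 7+12 = 19
ES_D = max(EF_B=6, EF_C=19) = 19; EF_D = 19+3 = 22
Expected project duration μ = 22 weeks. Critical path: A → C → D.

Variance along critical path = 4.000 + 1.000 + 0.444 = 5.444
σ = √5.444 = 2.333 weeks

2.33 weeks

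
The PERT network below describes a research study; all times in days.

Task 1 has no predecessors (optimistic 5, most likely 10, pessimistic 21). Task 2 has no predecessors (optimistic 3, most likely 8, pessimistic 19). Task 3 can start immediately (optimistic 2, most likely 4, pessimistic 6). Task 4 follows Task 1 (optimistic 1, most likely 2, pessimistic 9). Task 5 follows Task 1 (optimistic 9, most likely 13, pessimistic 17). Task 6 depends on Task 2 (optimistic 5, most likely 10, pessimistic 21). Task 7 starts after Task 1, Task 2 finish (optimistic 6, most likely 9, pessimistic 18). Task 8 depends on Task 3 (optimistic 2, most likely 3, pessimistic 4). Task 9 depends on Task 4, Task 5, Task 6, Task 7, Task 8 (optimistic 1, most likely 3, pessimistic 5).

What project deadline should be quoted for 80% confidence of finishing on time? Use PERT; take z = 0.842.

29.6 days

te_Task 1 = (5 + 4·10 + 21)/6 = 66/6 = 11; σ²_Task 1 = ((21−5)/6)² = 7.111
te_Task 2 = (3 + 4·8 + 19)/6 = 54/6 = 9; σ²_Task 2 = ((19−3)/6)² = 7.111
te_Task 3 = (2 + 4·4 + 6)/6 = 24/6 = 4; σ²_Task 3 = ((6−2)/6)² = 0.444
te_Task 4 = (1 + 4·2 + 9)/6 = 18/6 = 3; σ²_Task 4 = ((9−1)/6)² = 1.778
te_Task 5 = (9 + 4·13 + 17)/6 = 78/6 = 13; σ²_Task 5 = ((17−9)/6)² = 1.778
te_Task 6 = (5 + 4·10 + 21)/6 = 66/6 = 11; σ²_Task 6 = ((21−5)/6)² = 7.111
te_Task 7 = (6 + 4·9 + 18)/6 = 60/6 = 10; σ²_Task 7 = ((18−6)/6)² = 4.000
te_Task 8 = (2 + 4·3 + 4)/6 = 18/6 = 3; σ²_Task 8 = ((4−2)/6)² = 0.111
te_Task 9 = (1 + 4·3 + 5)/6 = 18/6 = 3; σ²_Task 9 = ((5−1)/6)² = 0.444

Forward pass:
ES_Task 1 = 0; EF_Task 1 = 11
ES_Task 2 = 0; EF_Task 2 = 9
ES_Task 3 = 0; EF_Task 3 = 4
ES_Task 4 = 11; EF_Task 4 = 11+3 = 14
ES_Task 5 = 11; EF_Task 5 = 11+13 = 24
ES_Task 6 = 9; EF_Task 6 = 9+11 = 20
ES_Task 7 = max(EF_Task 1=11, EF_Task 2=9) = 11; EF_Task 7 = 11+10 = 21
ES_Task 8 = 4; EF_Task 8 = 4+3 = 7
ES_Task 9 = max(EF_Task 4=14, EF_Task 5=24, EF_Task 6=20, EF_Task 7=21, EF_Task 8=7) = 24; EF_Task 9 = 24+3 = 27
Expected project duration μ = 27 days. Critical path: Task 1 → Task 5 → Task 9.

Variance along critical path = 7.111 + 1.778 + 0.444 = 9.333; σ = 3.055 days.
D = μ + z·σ = 27 + 0.842·3.055 = 29.6 days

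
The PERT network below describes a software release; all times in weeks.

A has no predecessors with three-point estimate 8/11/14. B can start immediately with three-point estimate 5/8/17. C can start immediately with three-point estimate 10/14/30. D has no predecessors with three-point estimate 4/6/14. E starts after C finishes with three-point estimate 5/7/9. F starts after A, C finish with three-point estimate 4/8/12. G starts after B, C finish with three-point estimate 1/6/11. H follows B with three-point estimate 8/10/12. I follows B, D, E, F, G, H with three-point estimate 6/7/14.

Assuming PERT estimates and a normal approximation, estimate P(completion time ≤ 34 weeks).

te_A = (8 + 4·11 + 14)/6 = 66/6 = 11; σ²_A = ((14−8)/6)² = 1.000
te_B = (5 + 4·8 + 17)/6 = 54/6 = 9; σ²_B = ((17−5)/6)² = 4.000
te_C = (10 + 4·14 + 30)/6 = 96/6 = 16; σ²_C = ((30−10)/6)² = 11.111
te_D = (4 + 4·6 + 14)/6 = 42/6 = 7; σ²_D = ((14−4)/6)² = 2.778
te_E = (5 + 4·7 + 9)/6 = 42/6 = 7; σ²_E = ((9−5)/6)² = 0.444
te_F = (4 + 4·8 + 12)/6 = 48/6 = 8; σ²_F = ((12−4)/6)² = 1.778
te_G = (1 + 4·6 + 11)/6 = 36/6 = 6; σ²_G = ((11−1)/6)² = 2.778
te_H = (8 + 4·10 + 12)/6 = 60/6 = 10; σ²_H = ((12−8)/6)² = 0.444
te_I = (6 + 4·7 + 14)/6 = 48/6 = 8; σ²_I = ((14−6)/6)² = 1.778

Forward pass:
ES_A = 0; EF_A = 11
ES_B = 0; EF_B = 9
ES_C = 0; EF_C = 16
ES_D = 0; EF_D = 7
ES_E = 16; EF_E = 16+7 = 23
ES_F = max(EF_A=11, EF_C=16) = 16; EF_F = 16+8 = 24
ES_G = max(EF_B=9, EF_C=16) = 16; EF_G = 16+6 = 22
ES_H = 9; EF_H = 9+10 = 19
ES_I = max(EF_B=9, EF_D=7, EF_E=23, EF_F=24, EF_G=22, EF_H=19) = 24; EF_I = 24+8 = 32
Expected project duration μ = 32 weeks. Critical path: C → F → I.

Variance along critical path = 11.111 + 1.778 + 1.778 = 14.667; σ = √14.667 = 3.830 weeks.
Z = (34 − 32) / 3.830 = 0.522
P(T ≤ 34) = Φ(0.522) ≈ 0.699

0.699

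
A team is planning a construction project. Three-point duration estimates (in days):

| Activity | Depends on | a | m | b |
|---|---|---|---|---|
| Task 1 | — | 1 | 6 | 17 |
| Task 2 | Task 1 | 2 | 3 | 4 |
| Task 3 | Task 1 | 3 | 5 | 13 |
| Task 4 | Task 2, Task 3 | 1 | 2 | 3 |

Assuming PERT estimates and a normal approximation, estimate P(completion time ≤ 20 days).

te_Task 1 = (1 + 4·6 + 17)/6 = 42/6 = 7; σ²_Task 1 = ((17−1)/6)² = 7.111
te_Task 2 = (2 + 4·3 + 4)/6 = 18/6 = 3; σ²_Task 2 = ((4−2)/6)² = 0.111
te_Task 3 = (3 + 4·5 + 13)/6 = 36/6 = 6; σ²_Task 3 = ((13−3)/6)² = 2.778
te_Task 4 = (1 + 4·2 + 3)/6 = 12/6 = 2; σ²_Task 4 = ((3−1)/6)² = 0.111

Forward pass:
ES_Task 1 = 0; EF_Task 1 = 7
ES_Task 2 = 7; EF_Task 2 = 7+3 = 10
ES_Task 3 = 7; EF_Task 3 = 7+6 = 13
ES_Task 4 = max(EF_Task 2=10, EF_Task 3=13) = 13; EF_Task 4 = 13+2 = 15
Expected project duration μ = 15 days. Critical path: Task 1 → Task 3 → Task 4.

Variance along critical path = 7.111 + 2.778 + 0.111 = 10.000; σ = √10.000 = 3.162 days.
Z = (20 − 15) / 3.162 = 1.581
P(T ≤ 20) = Φ(1.581) ≈ 0.943

0.943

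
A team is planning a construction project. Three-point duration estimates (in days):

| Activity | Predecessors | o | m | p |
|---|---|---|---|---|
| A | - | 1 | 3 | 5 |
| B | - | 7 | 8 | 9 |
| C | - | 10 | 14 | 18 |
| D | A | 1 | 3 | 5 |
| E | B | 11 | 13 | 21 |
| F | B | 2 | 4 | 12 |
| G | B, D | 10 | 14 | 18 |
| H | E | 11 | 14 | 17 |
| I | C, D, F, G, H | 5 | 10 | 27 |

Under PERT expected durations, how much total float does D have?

16 days

te_A = (1 + 4·3 + 5)/6 = 18/6 = 3
te_B = (7 + 4·8 + 9)/6 = 48/6 = 8
te_C = (10 + 4·14 + 18)/6 = 84/6 = 14
te_D = (1 + 4·3 + 5)/6 = 18/6 = 3
te_E = (11 + 4·13 + 21)/6 = 84/6 = 14
te_F = (2 + 4·4 + 12)/6 = 30/6 = 5
te_G = (10 + 4·14 + 18)/6 = 84/6 = 14
te_H = (11 + 4·14 + 17)/6 = 84/6 = 14
te_I = (5 + 4·10 + 27)/6 = 72/6 = 12

Forward pass:
ES_A = 0; EF_A = 3
ES_B = 0; EF_B = 8
ES_C = 0; EF_C = 14
ES_D = 3; EF_D = 3+3 = 6
ES_E = 8; EF_E = 8+14 = 22
ES_F = 8; EF_F = 8+5 = 13
ES_G = max(EF_B=8, EF_D=6) = 8; EF_G = 8+14 = 22
ES_H = 22; EF_H = 22+14 = 36
ES_I = max(EF_C=14, EF_D=6, EF_F=13, EF_G=22, EF_H=36) = 36; EF_I = 36+12 = 48
Expected project duration μ = 48 days. Critical path: B → E → H → I.

Backward pass:
LF_I = 48; LS_I = 48−12 = 36
LF_H = LS_I = 36; LS_H = 36−14 = 22
LF_G = LS_I = 36; LS_G = 36−14 = 22
LF_F = LS_I = 36; LS_F = 36−5 = 31
LF_E = LS_H = 22; LS_E = 22−14 = 8
LF_D = min(LS_G=22, LS_I=36) = 22; LS_D = 22−3 = 19
LF_C = LS_I = 36; LS_C = 36−14 = 22
LF_B = min(LS_E=8, LS_F=31, LS_G=22) = 8; LS_B = 8−8 = 0
LF_A = LS_D = 19; LS_A = 19−3 = 16
Slack_D = LS_D − ES_D = 19 − 3 = 16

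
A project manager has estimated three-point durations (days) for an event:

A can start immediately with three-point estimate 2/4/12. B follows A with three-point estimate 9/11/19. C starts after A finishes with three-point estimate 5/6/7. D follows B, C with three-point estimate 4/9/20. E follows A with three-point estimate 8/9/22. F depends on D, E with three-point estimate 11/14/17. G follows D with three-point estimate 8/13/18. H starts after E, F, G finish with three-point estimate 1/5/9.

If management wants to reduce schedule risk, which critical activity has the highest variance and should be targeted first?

te_A = (2 + 4·4 + 12)/6 = 30/6 = 5; σ²_A = ((12−2)/6)² = 2.778
te_B = (9 + 4·11 + 19)/6 = 72/6 = 12; σ²_B = ((19−9)/6)² = 2.778
te_C = (5 + 4·6 + 7)/6 = 36/6 = 6; σ²_C = ((7−5)/6)² = 0.111
te_D = (4 + 4·9 + 20)/6 = 60/6 = 10; σ²_D = ((20−4)/6)² = 7.111
te_E = (8 + 4·9 + 22)/6 = 66/6 = 11; σ²_E = ((22−8)/6)² = 5.444
te_F = (11 + 4·14 + 17)/6 = 84/6 = 14; σ²_F = ((17−11)/6)² = 1.000
te_G = (8 + 4·13 + 18)/6 = 78/6 = 13; σ²_G = ((18−8)/6)² = 2.778
te_H = (1 + 4·5 + 9)/6 = 30/6 = 5; σ²_H = ((9−1)/6)² = 1.778

Forward pass:
ES_A = 0; EF_A = 5
ES_B = 5; EF_B = 5+12 = 17
ES_C = 5; EF_C = 5+6 = 11
ES_D = max(EF_B=17, EF_C=11) = 17; EF_D = 17+10 = 27
ES_E = 5; EF_E = 5+11 = 16
ES_F = max(EF_D=27, EF_E=16) = 27; EF_F = 27+14 = 41
ES_G = 27; EF_G = 27+13 = 40
ES_H = max(EF_E=16, EF_F=41, EF_G=40) = 41; EF_H = 41+5 = 46
Expected project duration μ = 46 days. Critical path: A → B → D → F → H.

Variances on critical path: σ²_A=2.778, σ²_B=2.778, σ²_D=7.111, σ²_F=1.000, σ²_H=1.778.
Largest is σ²_D = 7.111.

D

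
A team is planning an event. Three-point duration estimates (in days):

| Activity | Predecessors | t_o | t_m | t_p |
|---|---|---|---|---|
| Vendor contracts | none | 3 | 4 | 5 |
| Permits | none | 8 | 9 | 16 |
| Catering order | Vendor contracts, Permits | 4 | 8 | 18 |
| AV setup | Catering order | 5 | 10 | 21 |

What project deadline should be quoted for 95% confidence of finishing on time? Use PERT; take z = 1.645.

te_Vendor contracts = (3 + 4·4 + 5)/6 = 24/6 = 4; σ²_Vendor contracts = ((5−3)/6)² = 0.111
te_Permits = (8 + 4·9 + 16)/6 = 60/6 = 10; σ²_Permits = ((16−8)/6)² = 1.778
te_Catering order = (4 + 4·8 + 18)/6 = 54/6 = 9; σ²_Catering order = ((18−4)/6)² = 5.444
te_AV setup = (5 + 4·10 + 21)/6 = 66/6 = 11; σ²_AV setup = ((21−5)/6)² = 7.111

Forward pass:
ES_Vendor contracts = 0; EF_Vendor contracts = 4
ES_Permits = 0; EF_Permits = 10
ES_Catering order = max(EF_Vendor contracts=4, EF_Permits=10) = 10; EF_Catering order = 10+9 = 19
ES_AV setup = 19; EF_AV setup = 19+11 = 30
Expected project duration μ = 30 days. Critical path: Permits → Catering order → AV setup.

Variance along critical path = 1.778 + 5.444 + 7.111 = 14.333; σ = 3.786 days.
D = μ + z·σ = 30 + 1.645·3.786 = 36.2 days

36.2 days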